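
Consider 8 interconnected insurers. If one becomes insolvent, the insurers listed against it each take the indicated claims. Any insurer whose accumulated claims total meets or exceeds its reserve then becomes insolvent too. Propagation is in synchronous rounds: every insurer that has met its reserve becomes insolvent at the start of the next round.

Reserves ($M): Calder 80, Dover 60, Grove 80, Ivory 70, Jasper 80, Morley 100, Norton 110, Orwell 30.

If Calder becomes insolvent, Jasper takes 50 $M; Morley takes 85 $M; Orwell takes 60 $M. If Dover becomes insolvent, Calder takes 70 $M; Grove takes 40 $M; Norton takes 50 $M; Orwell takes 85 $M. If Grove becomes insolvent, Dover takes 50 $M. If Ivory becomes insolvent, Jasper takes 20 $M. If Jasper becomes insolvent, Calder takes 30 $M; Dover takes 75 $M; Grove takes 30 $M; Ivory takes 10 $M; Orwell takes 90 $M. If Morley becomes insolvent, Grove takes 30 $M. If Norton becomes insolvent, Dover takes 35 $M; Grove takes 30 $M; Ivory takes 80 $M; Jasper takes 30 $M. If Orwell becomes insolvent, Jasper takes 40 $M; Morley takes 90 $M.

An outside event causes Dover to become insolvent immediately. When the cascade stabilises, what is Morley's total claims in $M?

90

Round 1 — Dover becomes insolvent (initial).
  Calder: +70 → 70 < 80
  Grove: +40 → 40 < 80
  Norton: +50 → 50 < 110
  Orwell: +85 → 85 ≥ 30
Round 2 — Orwell becomes insolvent.
  Jasper: +40 → 40 < 80
  Morley: +90 → 90 < 100
No further insolvencies.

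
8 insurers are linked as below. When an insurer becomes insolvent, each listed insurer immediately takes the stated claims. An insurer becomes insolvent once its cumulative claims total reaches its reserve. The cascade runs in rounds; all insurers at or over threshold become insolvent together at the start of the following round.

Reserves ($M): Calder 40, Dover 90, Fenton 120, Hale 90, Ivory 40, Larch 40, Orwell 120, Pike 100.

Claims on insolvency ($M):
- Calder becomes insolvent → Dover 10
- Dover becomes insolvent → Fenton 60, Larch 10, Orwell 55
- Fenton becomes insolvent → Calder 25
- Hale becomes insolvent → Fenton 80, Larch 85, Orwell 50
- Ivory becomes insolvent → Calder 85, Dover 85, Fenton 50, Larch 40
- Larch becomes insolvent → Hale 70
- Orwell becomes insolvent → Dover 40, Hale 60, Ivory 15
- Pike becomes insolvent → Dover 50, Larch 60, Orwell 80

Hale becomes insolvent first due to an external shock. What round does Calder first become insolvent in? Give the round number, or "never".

never

Round 1 — Hale becomes insolvent (initial).
  Fenton: +80 → 80 < 120
  Larch: +85 → 85 ≥ 40
  Orwell: +50 → 50 < 120
Round 2 — Larch becomes insolvent.
No further insolvencies.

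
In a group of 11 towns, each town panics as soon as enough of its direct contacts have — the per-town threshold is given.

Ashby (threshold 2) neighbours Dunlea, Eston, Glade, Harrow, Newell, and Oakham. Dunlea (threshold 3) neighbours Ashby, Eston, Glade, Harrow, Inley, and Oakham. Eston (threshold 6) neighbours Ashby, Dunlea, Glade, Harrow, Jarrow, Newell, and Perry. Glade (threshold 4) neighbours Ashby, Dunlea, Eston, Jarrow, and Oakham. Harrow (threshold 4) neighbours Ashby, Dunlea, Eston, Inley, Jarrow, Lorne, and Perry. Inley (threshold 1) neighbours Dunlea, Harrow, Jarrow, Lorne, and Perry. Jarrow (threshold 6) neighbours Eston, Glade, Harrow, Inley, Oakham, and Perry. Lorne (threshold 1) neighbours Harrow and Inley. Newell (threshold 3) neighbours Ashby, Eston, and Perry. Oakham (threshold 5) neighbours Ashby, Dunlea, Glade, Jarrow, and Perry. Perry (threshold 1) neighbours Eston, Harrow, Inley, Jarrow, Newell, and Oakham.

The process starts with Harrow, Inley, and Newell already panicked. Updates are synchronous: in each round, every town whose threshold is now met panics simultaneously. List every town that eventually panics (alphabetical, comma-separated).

Round 1 — Harrow, Inley, Newell panic (initial).
Round 2 — checking thresholds:
  Ashby: 2 of 6 neighbours ≥ 2, panics.
  Dunlea: 2 of 6 neighbours < 3, not yet.
  Eston: 2 of 7 neighbours < 6, not yet.
  Jarrow: 2 of 6 neighbours < 6, not yet.
  Lorne: 2 of 2 neighbours ≥ 1, panics.
  Perry: 3 of 6 neighbours ≥ 1, panics.
Round 3 — checking thresholds:
  Dunlea: 3 of 6 neighbours ≥ 3, panics.
  Eston: 4 of 7 neighbours < 6, not yet.
  Glade: 1 of 5 neighbours < 4, not yet.
  Jarrow: 3 of 6 neighbours < 6, not yet.
  Oakham: 2 of 5 neighbours < 5, not yet.
Round 4 — no new panics; cascade stops.

Ashby, Dunlea, Harrow, Inley, Lorne, Newell, Perry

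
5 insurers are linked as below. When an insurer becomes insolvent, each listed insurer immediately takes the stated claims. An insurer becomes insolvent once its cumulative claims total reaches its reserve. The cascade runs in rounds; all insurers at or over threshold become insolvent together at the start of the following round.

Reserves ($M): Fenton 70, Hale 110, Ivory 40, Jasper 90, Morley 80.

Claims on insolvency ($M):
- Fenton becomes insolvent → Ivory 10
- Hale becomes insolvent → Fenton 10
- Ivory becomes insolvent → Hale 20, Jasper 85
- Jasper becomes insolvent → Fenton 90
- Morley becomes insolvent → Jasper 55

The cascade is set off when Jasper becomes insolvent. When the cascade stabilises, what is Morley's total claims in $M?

0

Round 1 — Jasper becomes insolvent (initial).
  Fenton: +90 → 90 ≥ 70
Round 2 — Fenton becomes insolvent.
  Ivory: +10 → 10 < 40
No further insolvencies.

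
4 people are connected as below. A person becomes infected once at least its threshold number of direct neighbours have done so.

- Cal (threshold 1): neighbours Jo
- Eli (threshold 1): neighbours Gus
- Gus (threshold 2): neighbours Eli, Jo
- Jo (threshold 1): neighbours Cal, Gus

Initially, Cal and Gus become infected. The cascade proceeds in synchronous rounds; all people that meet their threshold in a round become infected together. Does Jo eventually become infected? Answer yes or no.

yes

Round 1 — Cal, Gus become infected (initial).
Round 2 — checking thresholds:
  Eli: 1 of 1 neighbours ≥ 1, becomes infected.
  Jo: 2 of 2 neighbours ≥ 1, becomes infected.
Round 3 — no new infections; cascade stops.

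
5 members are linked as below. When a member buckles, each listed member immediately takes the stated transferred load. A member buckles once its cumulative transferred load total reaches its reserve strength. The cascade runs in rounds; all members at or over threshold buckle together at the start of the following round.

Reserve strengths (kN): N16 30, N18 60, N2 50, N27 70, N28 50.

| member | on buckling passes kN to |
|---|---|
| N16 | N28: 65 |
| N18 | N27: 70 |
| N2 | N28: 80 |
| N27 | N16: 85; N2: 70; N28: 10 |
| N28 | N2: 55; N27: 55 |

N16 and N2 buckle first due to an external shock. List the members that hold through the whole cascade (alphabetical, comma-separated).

N18, N27

Round 1 — N16, N2 buckle (initial).
  N28: +65+80 → 145 ≥ 50
Round 2 — N28 buckles.
  N27: +55 → 55 < 70
No further bucklings.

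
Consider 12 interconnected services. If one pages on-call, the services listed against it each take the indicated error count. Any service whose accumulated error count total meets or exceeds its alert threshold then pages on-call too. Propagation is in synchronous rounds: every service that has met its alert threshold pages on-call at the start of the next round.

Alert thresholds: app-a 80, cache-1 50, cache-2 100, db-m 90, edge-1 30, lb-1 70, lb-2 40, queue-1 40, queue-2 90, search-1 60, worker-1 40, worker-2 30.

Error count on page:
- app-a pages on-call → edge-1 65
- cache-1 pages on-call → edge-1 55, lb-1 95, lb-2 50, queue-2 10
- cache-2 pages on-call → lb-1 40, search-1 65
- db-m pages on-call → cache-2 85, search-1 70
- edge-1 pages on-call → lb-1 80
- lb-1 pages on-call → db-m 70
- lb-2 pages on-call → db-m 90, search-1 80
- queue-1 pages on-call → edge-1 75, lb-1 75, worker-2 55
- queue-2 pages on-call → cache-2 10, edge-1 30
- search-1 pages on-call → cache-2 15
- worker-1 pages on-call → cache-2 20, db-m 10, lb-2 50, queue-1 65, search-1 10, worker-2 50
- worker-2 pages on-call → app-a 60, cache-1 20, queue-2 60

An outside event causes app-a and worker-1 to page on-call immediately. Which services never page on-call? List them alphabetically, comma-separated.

Round 1 — app-a, worker-1 page on-call (initial).
  cache-2: +20 → 20 < 100
  db-m: +10 → 10 < 90
  edge-1: +65 → 65 ≥ 30
  lb-2: +50 → 50 ≥ 40
  queue-1: +65 → 65 ≥ 40
  search-1: +10 → 10 < 60
  worker-2: +50 → 50 ≥ 30
Round 2 — edge-1, lb-2, queue-1, worker-2 page on-call.
  cache-1: +20 → 20 < 50
  db-m: +90 → 100 ≥ 90
  lb-1: +80+75 → 155 ≥ 70
  queue-2: +60 → 60 < 90
  search-1: +80 → 90 ≥ 60
Round 3 — db-m, lb-1, search-1 page on-call.
  cache-2: +85+15 → 120 ≥ 100
Round 4 — cache-2 pages on-call.
No further pages.

cache-1, queue-2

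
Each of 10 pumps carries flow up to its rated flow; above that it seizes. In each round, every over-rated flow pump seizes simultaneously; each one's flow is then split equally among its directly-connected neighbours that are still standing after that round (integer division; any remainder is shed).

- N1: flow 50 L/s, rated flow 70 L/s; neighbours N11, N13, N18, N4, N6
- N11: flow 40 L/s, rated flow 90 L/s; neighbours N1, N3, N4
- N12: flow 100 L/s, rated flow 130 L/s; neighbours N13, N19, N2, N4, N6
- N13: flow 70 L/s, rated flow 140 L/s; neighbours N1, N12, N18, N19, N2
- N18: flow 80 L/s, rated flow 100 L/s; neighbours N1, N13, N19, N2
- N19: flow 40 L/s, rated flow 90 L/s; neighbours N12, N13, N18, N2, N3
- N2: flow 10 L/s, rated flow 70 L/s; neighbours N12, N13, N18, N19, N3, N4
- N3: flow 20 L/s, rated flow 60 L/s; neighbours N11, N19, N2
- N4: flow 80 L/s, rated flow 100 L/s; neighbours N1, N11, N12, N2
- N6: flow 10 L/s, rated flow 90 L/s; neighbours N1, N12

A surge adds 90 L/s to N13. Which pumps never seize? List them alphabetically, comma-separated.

N6

Round 1 — N13 at 160 > 140. N13 seizes.
  N13 sheds 160 L/s to N1, N12, N18, N19, N2: 32 each.
    N1: 50+32 = 82 > 70
    N12: 100+32 = 132 > 130
    N18: 80+32 = 112 > 100
    N19: 40+32 = 72 ≤ 90
    N2: 10+32 = 42 ≤ 70
Round 2 — N1, N12, N18 seize.
  N1 sheds 82 L/s to N11, N4, N6: 27 each (1 lost).
    N11: 40+27 = 67 ≤ 90
    N4: 80+27 = 107 > 100
    N6: 10+27 = 37 ≤ 90
  N12 sheds 132 L/s to N19, N2, N4, N6: 33 each.
    N19: 72+33 = 105 > 90
    N2: 42+33 = 75 > 70
    N4: 107+33 = 140 > 100
    N6: 37+33 = 70 ≤ 90
  N18 sheds 112 L/s to N19, N2: 56 each.
    N19: 105+56 = 161 > 90
    N2: 75+56 = 131 > 70
Round 3 — N19, N2, N4 seize.
  N19 sheds 161 L/s to N3: 161 each.
    N3: 20+161 = 181 > 60
  N2 sheds 131 L/s to N3: 131 each.
    N3: 181+131 = 312 > 60
  N4 sheds 140 L/s to N11: 140 each.
    N11: 67+140 = 207 > 90
Round 4 — N11, N3 seize.
  N11 sheds 207 L/s: no online neighbours, lost.
  N3 sheds 312 L/s: no online neighbours, lost.
No further seizures.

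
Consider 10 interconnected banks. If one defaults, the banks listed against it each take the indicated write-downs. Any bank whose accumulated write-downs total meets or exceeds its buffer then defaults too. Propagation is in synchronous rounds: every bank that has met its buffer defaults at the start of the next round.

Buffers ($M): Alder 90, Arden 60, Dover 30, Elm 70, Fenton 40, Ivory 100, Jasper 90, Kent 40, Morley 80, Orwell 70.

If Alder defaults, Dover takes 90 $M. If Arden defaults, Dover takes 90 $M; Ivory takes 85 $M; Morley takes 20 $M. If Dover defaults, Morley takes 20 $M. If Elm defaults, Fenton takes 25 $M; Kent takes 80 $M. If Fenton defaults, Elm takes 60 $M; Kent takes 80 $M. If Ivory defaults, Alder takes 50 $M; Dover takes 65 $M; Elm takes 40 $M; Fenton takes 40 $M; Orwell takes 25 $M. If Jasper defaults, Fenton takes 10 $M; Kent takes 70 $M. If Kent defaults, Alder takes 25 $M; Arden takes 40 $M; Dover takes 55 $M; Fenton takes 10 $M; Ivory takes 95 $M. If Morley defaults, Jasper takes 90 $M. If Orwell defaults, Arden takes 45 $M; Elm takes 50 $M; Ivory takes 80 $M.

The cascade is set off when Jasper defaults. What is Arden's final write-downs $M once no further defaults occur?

Round 1 — Jasper defaults (initial).
  Fenton: +10 → 10 < 40
  Kent: +70 → 70 ≥ 40
Round 2 — Kent defaults.
  Alder: +25 → 25 < 90
  Arden: +40 → 40 < 60
  Dover: +55 → 55 ≥ 30
  Fenton: +10 → 20 < 40
  Ivory: +95 → 95 < 100
Round 3 — Dover defaults.
  Morley: +20 → 20 < 80
No further defaults.

40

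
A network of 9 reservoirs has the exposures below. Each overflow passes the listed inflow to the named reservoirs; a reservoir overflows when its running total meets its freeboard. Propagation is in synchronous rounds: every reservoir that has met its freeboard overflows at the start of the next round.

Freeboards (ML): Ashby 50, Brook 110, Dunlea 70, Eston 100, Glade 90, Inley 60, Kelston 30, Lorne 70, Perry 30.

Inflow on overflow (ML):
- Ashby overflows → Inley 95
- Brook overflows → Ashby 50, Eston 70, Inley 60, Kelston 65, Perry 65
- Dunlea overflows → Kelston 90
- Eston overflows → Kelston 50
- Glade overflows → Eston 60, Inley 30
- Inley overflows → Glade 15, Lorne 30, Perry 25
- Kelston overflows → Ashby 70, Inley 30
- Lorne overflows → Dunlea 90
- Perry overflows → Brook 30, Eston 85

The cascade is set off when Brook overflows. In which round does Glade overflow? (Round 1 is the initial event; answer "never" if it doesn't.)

never

Round 1 — Brook overflows (initial).
  Ashby: +50 → 50 ≥ 50
  Eston: +70 → 70 < 100
  Inley: +60 → 60 ≥ 60
  Kelston: +65 → 65 ≥ 30
  Perry: +65 → 65 ≥ 30
Round 2 — Ashby, Inley, Kelston, Perry overflow.
  Eston: +85 → 155 ≥ 100
  Glade: +15 → 15 < 90
  Lorne: +30 → 30 < 70
Round 3 — Eston overflows.
No further overflows.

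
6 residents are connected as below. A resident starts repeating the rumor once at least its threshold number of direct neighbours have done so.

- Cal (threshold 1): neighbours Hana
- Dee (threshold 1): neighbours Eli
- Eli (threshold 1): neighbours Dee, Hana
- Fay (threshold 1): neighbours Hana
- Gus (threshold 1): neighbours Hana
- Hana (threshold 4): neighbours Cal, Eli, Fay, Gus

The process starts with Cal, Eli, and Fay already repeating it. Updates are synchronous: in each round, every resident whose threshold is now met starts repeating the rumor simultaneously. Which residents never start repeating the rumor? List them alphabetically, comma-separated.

Round 1 — Cal, Eli, Fay start repeating the rumor (initial).
Round 2 — checking thresholds:
  Dee: 1 of 1 neighbours ≥ 1, starts repeating the rumor.
  Hana: 3 of 4 neighbours < 4, not yet.
Round 3 — no new spreads; cascade stops.

Gus, Hana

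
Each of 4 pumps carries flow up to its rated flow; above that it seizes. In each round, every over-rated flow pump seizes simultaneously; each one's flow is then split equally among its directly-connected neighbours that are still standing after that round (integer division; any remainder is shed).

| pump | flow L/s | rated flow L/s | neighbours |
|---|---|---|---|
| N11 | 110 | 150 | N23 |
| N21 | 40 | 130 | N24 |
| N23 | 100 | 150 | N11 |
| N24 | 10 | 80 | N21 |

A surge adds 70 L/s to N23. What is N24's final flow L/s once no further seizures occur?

10

Round 1 — N23 at 170 > 150. N23 seizes.
  N23 sheds 170 L/s to N11: 170 each.
    N11: 110+170 = 280 > 150
Round 2 — N11 seizes.
  N11 sheds 280 L/s: no online neighbours, lost.
No further seizures.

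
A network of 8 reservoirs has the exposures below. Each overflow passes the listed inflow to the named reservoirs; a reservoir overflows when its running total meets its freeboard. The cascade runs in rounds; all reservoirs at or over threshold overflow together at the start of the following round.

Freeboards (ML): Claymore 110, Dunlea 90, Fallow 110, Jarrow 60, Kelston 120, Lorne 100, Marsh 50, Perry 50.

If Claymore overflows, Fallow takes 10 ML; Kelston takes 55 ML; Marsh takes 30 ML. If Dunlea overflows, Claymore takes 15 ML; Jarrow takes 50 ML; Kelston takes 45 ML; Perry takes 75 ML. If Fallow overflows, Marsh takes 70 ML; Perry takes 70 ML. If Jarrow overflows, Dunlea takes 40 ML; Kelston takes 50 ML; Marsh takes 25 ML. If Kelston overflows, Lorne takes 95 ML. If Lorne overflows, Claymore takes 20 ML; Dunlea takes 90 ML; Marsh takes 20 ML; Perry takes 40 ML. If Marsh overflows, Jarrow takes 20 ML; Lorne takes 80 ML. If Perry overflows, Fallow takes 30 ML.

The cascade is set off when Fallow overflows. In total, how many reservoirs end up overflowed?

3

Round 1 — Fallow overflows (initial).
  Marsh: +70 → 70 ≥ 50
  Perry: +70 → 70 ≥ 50
Round 2 — Marsh, Perry overflow.
  Jarrow: +20 → 20 < 60
  Lorne: +80 → 80 < 100
No further overflows.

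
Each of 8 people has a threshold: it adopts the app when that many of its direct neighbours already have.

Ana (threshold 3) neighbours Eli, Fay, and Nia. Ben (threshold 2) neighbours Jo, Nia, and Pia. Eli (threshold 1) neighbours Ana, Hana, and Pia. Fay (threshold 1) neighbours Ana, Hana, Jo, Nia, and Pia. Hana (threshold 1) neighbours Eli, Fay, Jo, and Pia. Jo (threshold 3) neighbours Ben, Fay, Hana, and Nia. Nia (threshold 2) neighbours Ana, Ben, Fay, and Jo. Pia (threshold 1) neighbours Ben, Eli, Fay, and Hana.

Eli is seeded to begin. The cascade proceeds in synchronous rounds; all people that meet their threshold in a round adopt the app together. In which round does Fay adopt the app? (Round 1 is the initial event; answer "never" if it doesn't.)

3

Round 1 — Eli adopts the app (initial).
Round 2 — checking thresholds:
  Ana: 1 of 3 neighbours < 3, below threshold.
  Hana: 1 of 4 neighbours ≥ 1, adopts the app.
  Pia: 1 of 4 neighbours ≥ 1, adopts the app.
Round 3 — checking thresholds:
  Ana: 1 of 3 neighbours < 3, below threshold.
  Ben: 1 of 3 neighbours < 2, below threshold.
  Fay: 2 of 5 neighbours ≥ 1, adopts the app.
  Jo: 1 of 4 neighbours < 3, below threshold.
Round 4 — no new adoptions; cascade stops.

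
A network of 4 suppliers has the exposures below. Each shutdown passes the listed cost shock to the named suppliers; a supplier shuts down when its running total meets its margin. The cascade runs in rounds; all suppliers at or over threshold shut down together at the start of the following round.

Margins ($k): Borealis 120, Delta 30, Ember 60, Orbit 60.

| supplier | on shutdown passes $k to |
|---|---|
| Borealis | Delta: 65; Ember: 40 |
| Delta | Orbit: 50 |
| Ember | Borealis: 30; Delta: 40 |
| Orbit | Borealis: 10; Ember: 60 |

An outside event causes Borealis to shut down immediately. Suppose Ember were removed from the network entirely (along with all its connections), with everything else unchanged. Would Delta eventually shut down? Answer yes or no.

With Ember removed:
Round 1 — Borealis shuts down (initial).
  Delta: +65 → 65 ≥ 30
Round 2 — Delta shuts down.
  Orbit: +50 → 50 < 60
No further shutdowns.

yes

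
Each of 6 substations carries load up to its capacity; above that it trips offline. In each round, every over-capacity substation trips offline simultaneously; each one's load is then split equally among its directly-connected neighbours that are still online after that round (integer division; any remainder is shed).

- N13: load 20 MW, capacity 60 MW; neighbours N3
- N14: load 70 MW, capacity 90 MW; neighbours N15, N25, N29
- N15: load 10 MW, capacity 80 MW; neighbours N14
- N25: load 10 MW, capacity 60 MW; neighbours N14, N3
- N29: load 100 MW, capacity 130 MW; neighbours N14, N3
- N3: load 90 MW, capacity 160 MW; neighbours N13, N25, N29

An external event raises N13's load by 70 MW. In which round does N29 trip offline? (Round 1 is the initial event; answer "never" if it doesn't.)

3

Round 1 — N13 at 90 > 60. N13 trips offline.
  N13 sheds 90 MW to N3: 90 each.
    N3: 90+90 = 180 > 160
Round 2 — N3 trips offline.
  N3 sheds 180 MW to N25, N29: 90 each.
    N25: 10+90 = 100 > 60
    N29: 100+90 = 190 > 130
Round 3 — N25, N29 trip offline.
  N25 sheds 100 MW to N14: 100 each.
    N14: 70+100 = 170 > 90
  N29 sheds 190 MW to N14: 190 each.
    N14: 170+190 = 360 > 90
Round 4 — N14 trips offline.
  N14 sheds 360 MW to N15: 360 each.
    N15: 10+360 = 370 > 80
Round 5 — N15 trips offline.
  N15 sheds 370 MW: no online neighbours, lost.
No further trips.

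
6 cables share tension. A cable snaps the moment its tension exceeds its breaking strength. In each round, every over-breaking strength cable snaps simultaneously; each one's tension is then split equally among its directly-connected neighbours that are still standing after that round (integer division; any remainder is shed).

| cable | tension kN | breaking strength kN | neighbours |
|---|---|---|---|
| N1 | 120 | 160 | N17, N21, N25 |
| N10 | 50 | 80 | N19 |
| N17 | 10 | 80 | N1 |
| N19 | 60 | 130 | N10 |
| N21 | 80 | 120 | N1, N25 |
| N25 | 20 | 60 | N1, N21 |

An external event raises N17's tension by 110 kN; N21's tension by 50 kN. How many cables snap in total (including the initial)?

4

Round 1 — N17 at 120 > 80; N21 at 130 > 120. N17, N21 snap.
  N17 sheds 120 kN to N1: 120 each.
    N1: 120+120 = 240 > 160
  N21 sheds 130 kN to N1, N25: 65 each.
    N1: 240+65 = 305 > 160
    N25: 20+65 = 85 > 60
Round 2 — N1, N25 snap.
  N1 sheds 305 kN: no online neighbours, lost.
  N25 sheds 85 kN: no online neighbours, lost.
No further breaks.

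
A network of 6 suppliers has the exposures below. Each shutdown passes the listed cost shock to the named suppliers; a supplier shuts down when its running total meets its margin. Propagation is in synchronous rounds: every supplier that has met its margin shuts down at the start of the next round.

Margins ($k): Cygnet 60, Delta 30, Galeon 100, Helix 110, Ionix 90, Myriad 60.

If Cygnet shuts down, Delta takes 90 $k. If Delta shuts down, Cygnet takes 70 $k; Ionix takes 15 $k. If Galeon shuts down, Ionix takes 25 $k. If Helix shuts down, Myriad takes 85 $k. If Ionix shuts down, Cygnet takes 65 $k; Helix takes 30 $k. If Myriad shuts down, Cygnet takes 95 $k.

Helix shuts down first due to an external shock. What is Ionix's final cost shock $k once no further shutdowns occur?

15

Round 1 — Helix shuts down (initial).
  Myriad: +85 → 85 ≥ 60
Round 2 — Myriad shuts down.
  Cygnet: +95 → 95 ≥ 60
Round 3 — Cygnet shuts down.
  Delta: +90 → 90 ≥ 30
Round 4 — Delta shuts down.
  Ionix: +15 → 15 < 90
No further shutdowns.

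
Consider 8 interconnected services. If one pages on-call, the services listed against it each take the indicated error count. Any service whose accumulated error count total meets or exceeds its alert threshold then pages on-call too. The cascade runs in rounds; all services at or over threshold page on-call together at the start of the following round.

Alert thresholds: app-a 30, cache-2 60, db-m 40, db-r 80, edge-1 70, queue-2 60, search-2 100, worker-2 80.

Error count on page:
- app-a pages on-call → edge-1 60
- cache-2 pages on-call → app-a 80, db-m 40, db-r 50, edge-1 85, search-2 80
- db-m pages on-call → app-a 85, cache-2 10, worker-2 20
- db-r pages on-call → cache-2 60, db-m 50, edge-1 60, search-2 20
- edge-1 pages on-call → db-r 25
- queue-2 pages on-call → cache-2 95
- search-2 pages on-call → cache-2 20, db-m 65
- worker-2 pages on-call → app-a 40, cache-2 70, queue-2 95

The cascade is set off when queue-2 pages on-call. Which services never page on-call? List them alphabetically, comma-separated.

Round 1 — queue-2 pages on-call (initial).
  cache-2: +95 → 95 ≥ 60
Round 2 — cache-2 pages on-call.
  app-a: +80 → 80 ≥ 30
  db-m: +40 → 40 ≥ 40
  db-r: +50 → 50 < 80
  edge-1: +85 → 85 ≥ 70
  search-2: +80 → 80 < 100
Round 3 — app-a, db-m, edge-1 page on-call.
  db-r: +25 → 75 < 80
  worker-2: +20 → 20 < 80
No further pages.

db-r, search-2, worker-2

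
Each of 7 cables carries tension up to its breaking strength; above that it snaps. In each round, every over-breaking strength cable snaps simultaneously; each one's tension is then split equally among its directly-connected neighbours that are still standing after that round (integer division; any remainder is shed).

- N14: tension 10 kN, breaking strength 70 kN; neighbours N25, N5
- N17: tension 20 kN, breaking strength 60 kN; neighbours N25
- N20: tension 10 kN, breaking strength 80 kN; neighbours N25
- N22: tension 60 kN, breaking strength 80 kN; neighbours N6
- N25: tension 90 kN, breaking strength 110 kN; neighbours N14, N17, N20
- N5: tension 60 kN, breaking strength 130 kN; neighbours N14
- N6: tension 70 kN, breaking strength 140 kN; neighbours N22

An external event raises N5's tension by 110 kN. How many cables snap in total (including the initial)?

5

Round 1 — N5 at 170 > 130. N5 snaps.
  N5 sheds 170 kN to N14: 170 each.
    N14: 10+170 = 180 > 70
Round 2 — N14 snaps.
  N14 sheds 180 kN to N25: 180 each.
    N25: 90+180 = 270 > 110
Round 3 — N25 snaps.
  N25 sheds 270 kN to N17, N20: 135 each.
    N17: 20+135 = 155 > 60
    N20: 10+135 = 145 > 80
Round 4 — N17, N20 snap.
  N17 sheds 155 kN: no online neighbours, lost.
  N20 sheds 145 kN: no online neighbours, lost.
No further breaks.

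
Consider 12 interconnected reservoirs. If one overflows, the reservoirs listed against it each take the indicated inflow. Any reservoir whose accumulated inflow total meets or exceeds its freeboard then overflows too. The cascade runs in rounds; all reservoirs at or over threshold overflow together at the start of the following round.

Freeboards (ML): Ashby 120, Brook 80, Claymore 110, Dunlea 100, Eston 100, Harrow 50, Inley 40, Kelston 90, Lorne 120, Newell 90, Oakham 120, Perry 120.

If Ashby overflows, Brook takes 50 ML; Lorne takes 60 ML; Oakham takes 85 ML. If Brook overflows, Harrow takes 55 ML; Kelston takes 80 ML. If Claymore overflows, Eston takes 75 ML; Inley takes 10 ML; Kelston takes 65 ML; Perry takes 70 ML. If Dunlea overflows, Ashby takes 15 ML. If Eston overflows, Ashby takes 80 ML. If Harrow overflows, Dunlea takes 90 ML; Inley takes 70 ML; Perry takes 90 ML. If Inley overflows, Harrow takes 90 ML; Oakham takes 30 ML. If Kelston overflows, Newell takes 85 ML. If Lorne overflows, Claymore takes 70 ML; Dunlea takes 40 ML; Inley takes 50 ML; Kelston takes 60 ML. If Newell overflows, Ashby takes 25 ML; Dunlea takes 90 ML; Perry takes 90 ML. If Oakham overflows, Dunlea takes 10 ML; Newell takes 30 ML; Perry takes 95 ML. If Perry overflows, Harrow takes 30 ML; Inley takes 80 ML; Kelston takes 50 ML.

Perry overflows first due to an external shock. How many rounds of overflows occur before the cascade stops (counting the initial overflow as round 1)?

3

Round 1 — Perry overflows (initial).
  Harrow: +30 → 30 < 50
  Inley: +80 → 80 ≥ 40
  Kelston: +50 → 50 < 90
Round 2 — Inley overflows.
  Harrow: +90 → 120 ≥ 50
  Oakham: +30 → 30 < 120
Round 3 — Harrow overflows.
  Dunlea: +90 → 90 < 100
No further overflows.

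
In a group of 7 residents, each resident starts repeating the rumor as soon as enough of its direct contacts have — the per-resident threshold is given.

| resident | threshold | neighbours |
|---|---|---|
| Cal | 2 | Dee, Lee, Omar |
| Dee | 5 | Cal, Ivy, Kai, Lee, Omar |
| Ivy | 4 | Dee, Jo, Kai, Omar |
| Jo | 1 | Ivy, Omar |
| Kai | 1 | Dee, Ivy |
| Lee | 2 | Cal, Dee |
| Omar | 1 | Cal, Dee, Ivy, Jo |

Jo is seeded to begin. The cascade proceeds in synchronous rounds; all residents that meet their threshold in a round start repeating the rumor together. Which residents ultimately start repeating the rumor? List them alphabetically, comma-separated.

Round 1 — Jo starts repeating the rumor (initial).
Round 2 — checking thresholds:
  Ivy: 1 of 4 neighbours < 4, below threshold.
  Omar: 1 of 4 neighbours ≥ 1, starts repeating the rumor.
Round 3 — no new spreads; cascade stops.

Jo, Omar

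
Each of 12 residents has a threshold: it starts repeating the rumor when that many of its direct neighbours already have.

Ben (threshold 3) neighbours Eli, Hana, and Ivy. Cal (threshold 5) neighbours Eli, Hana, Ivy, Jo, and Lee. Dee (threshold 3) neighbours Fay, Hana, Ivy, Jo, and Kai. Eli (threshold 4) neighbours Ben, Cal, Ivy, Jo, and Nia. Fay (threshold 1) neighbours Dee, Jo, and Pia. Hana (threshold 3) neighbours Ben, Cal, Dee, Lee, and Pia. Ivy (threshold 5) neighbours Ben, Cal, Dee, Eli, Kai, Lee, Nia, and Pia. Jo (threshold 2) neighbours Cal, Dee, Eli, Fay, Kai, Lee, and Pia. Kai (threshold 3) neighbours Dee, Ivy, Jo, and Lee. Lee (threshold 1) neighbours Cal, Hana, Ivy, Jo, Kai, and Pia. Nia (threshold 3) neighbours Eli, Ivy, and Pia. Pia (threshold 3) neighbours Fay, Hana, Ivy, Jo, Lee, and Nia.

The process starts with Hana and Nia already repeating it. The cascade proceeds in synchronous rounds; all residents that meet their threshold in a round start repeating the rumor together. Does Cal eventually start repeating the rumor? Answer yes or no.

Round 1 — Hana, Nia start repeating the rumor (initial).
Round 2 — checking thresholds:
  Ben: 1 of 3 neighbours < 3, not yet.
  Cal: 1 of 5 neighbours < 5, not yet.
  Dee: 1 of 5 neighbours < 3, not yet.
  Eli: 1 of 5 neighbours < 4, not yet.
  Ivy: 1 of 8 neighbours < 5, not yet.
  Lee: 1 of 6 neighbours ≥ 1, starts repeating the rumor.
  Pia: 2 of 6 neighbours < 3, not yet.
Round 3 — checking thresholds:
  Ben: 1 of 3 neighbours < 3, not yet.
  Cal: 2 of 5 neighbours < 5, not yet.
  Dee: 1 of 5 neighbours < 3, not yet.
  Eli: 1 of 5 neighbours < 4, not yet.
  Ivy: 2 of 8 neighbours < 5, not yet.
  Jo: 1 of 7 neighbours < 2, not yet.
  Kai: 1 of 4 neighbours < 3, not yet.
  Pia: 3 of 6 neighbours ≥ 3, starts repeating the rumor.
Round 4 — checking thresholds:
  Ben: 1 of 3 neighbours < 3, not yet.
  Cal: 2 of 5 neighbours < 5, not yet.
  Dee: 1 of 5 neighbours < 3, not yet.
  Eli: 1 of 5 neighbours < 4, not yet.
  Fay: 1 of 3 neighbours ≥ 1, starts repeating the rumor.
  Ivy: 3 of 8 neighbours < 5, not yet.
  Jo: 2 of 7 neighbours ≥ 2, starts repeating the rumor.
  Kai: 1 of 4 neighbours < 3, not yet.
Round 5 — checking thresholds:
  Ben: 1 of 3 neighbours < 3, not yet.
  Cal: 3 of 5 neighbours < 5, not yet.
  Dee: 3 of 5 neighbours ≥ 3, starts repeating the rumor.
  Eli: 2 of 5 neighbours < 4, not yet.
  Ivy: 3 of 8 neighbours < 5, not yet.
  Kai: 2 of 4 neighbours < 3, not yet.
Round 6 — checking thresholds:
  Ben: 1 of 3 neighbours < 3, not yet.
  Cal: 3 of 5 neighbours < 5, not yet.
  Eli: 2 of 5 neighbours < 4, not yet.
  Ivy: 4 of 8 neighbours < 5, not yet.
  Kai: 3 of 4 neighbours ≥ 3, starts repeating the rumor.
Round 7 — checking thresholds:
  Ben: 1 of 3 neighbours < 3, not yet.
  Cal: 3 of 5 neighbours < 5, not yet.
  Eli: 2 of 5 neighbours < 4, not yet.
  Ivy: 5 of 8 neighbours ≥ 5, starts repeating the rumor.
Round 8 — no new spreads; cascade stops.

no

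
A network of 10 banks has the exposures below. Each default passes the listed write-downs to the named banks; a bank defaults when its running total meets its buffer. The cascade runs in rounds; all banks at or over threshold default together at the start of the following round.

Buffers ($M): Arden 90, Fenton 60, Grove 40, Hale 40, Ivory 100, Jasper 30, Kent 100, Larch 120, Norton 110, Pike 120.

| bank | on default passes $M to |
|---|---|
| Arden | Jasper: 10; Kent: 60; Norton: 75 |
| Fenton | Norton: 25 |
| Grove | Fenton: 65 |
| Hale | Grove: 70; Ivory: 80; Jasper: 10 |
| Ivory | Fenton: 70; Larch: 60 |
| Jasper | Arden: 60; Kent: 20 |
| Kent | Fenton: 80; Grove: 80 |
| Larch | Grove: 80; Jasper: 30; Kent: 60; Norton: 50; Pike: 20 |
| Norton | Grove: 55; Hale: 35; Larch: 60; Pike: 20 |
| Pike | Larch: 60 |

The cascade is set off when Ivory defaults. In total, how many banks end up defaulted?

2

Round 1 — Ivory defaults (initial).
  Fenton: +70 → 70 ≥ 60
  Larch: +60 → 60 < 120
Round 2 — Fenton defaults.
  Norton: +25 → 25 < 110
No further defaults.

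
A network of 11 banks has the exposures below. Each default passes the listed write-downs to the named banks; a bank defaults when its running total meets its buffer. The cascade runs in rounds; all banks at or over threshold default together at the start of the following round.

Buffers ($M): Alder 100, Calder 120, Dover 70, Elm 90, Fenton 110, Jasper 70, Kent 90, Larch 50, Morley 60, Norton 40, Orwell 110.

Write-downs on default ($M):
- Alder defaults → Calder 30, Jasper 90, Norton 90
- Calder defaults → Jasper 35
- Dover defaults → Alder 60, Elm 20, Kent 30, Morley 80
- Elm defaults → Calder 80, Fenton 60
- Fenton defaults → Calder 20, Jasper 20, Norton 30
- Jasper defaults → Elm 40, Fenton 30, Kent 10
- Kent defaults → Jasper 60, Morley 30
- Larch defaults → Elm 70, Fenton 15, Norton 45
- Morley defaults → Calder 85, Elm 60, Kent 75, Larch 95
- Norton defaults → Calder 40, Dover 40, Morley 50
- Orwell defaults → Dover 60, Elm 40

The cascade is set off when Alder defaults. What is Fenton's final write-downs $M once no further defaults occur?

30

Round 1 — Alder defaults (initial).
  Calder: +30 → 30 < 120
  Jasper: +90 → 90 ≥ 70
  Norton: +90 → 90 ≥ 40
Round 2 — Jasper, Norton default.
  Calder: +40 → 70 < 120
  Dover: +40 → 40 < 70
  Elm: +40 → 40 < 90
  Fenton: +30 → 30 < 110
  Kent: +10 → 10 < 90
  Morley: +50 → 50 < 60
No further defaults.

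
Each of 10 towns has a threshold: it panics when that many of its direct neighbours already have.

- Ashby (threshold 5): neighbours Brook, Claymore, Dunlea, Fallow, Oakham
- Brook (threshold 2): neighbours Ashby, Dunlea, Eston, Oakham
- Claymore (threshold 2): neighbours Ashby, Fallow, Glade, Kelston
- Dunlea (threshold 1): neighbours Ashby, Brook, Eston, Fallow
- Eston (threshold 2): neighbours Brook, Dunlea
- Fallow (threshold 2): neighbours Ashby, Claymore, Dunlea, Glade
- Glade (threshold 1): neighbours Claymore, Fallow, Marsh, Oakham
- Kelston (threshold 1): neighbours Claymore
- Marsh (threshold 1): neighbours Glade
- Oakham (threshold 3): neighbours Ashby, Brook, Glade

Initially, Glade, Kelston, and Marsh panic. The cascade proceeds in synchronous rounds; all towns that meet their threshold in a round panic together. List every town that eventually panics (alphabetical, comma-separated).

Round 1 — Glade, Kelston, Marsh panic (initial).
Round 2 — checking thresholds:
  Claymore: 2 of 4 neighbours ≥ 2, panics.
  Fallow: 1 of 4 neighbours < 2, below threshold.
  Oakham: 1 of 3 neighbours < 3, below threshold.
Round 3 — checking thresholds:
  Ashby: 1 of 5 neighbours < 5, below threshold.
  Fallow: 2 of 4 neighbours ≥ 2, panics.
  Oakham: 1 of 3 neighbours < 3, below threshold.
Round 4 — checking thresholds:
  Ashby: 2 of 5 neighbours < 5, below threshold.
  Dunlea: 1 of 4 neighbours ≥ 1, panics.
  Oakham: 1 of 3 neighbours < 3, below threshold.
Round 5 — no new panics; cascade stops.

Claymore, Dunlea, Fallow, Glade, Kelston, Marsh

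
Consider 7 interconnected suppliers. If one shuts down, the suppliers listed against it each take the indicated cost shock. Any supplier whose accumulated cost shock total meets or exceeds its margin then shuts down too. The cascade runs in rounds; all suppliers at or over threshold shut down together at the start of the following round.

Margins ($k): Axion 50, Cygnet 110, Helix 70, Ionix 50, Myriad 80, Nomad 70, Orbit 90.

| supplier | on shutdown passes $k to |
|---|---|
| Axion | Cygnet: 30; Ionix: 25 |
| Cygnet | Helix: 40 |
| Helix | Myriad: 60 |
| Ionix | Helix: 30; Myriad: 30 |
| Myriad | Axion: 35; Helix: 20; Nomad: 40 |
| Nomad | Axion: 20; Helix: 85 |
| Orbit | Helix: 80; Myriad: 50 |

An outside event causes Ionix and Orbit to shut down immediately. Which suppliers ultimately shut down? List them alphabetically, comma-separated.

Helix, Ionix, Myriad, Orbit

Round 1 — Ionix, Orbit shut down (initial).
  Helix: +30+80 → 110 ≥ 70
  Myriad: +30+50 → 80 ≥ 80
Round 2 — Helix, Myriad shut down.
  Axion: +35 → 35 < 50
  Nomad: +40 → 40 < 70
No further shutdowns.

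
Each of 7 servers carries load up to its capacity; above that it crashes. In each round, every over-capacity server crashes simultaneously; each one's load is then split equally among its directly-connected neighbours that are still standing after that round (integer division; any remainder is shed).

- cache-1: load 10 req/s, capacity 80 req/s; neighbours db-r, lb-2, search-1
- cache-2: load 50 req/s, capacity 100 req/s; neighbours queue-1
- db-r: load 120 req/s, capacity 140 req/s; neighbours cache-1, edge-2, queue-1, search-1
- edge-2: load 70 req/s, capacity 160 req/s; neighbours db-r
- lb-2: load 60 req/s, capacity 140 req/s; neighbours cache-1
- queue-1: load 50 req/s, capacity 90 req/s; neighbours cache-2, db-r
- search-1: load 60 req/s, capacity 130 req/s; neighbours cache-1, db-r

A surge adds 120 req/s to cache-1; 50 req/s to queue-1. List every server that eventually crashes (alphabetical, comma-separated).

cache-1, db-r, edge-2, queue-1, search-1

Round 1 — cache-1 at 130 > 80; queue-1 at 100 > 90. cache-1, queue-1 crash.
  cache-1 sheds 130 req/s to db-r, lb-2, search-1: 43 each (1 lost).
    db-r: 120+43 = 163 > 140
    lb-2: 60+43 = 103 ≤ 140
    search-1: 60+43 = 103 ≤ 130
  queue-1 sheds 100 req/s to cache-2, db-r: 50 each.
    cache-2: 50+50 = 100 ≤ 100
    db-r: 163+50 = 213 > 140
Round 2 — db-r crashes.
  db-r sheds 213 req/s to edge-2, search-1: 106 each (1 lost).
    edge-2: 70+106 = 176 > 160
    search-1: 103+106 = 209 > 130
Round 3 — edge-2, search-1 crash.
  edge-2 sheds 176 req/s: no online neighbours, lost.
  search-1 sheds 209 req/s: no online neighbours, lost.
No further crashes.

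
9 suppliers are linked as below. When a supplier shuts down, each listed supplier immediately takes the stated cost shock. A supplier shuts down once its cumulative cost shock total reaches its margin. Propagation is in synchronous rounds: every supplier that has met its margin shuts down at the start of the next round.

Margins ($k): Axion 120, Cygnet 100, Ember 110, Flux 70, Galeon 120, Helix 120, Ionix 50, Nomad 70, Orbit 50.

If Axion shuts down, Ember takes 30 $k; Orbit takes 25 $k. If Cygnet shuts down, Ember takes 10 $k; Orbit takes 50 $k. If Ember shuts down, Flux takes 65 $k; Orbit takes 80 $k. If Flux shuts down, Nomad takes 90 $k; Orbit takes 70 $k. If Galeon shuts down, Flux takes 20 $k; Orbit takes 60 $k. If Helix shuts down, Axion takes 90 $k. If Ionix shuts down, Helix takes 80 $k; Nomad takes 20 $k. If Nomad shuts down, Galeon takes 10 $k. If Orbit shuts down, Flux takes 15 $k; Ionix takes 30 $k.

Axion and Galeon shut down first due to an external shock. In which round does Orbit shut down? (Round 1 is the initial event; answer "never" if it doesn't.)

2

Round 1 — Axion, Galeon shut down (initial).
  Ember: +30 → 30 < 110
  Flux: +20 → 20 < 70
  Orbit: +25+60 → 85 ≥ 50
Round 2 — Orbit shuts down.
  Flux: +15 → 35 < 70
  Ionix: +30 → 30 < 50
No further shutdowns.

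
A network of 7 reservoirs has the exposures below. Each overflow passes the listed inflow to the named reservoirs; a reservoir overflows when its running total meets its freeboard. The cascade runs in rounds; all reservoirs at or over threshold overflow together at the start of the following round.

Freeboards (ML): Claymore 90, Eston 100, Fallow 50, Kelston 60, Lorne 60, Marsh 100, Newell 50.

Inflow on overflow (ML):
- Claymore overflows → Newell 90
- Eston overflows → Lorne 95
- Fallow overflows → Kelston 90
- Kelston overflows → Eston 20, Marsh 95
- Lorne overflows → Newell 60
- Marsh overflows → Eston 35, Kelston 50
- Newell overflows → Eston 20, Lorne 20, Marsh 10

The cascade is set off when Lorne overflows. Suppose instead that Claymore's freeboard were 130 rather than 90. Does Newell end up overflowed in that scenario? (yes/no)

yes

With Claymore's freeboard at 130:
Round 1 — Lorne overflows (initial).
  Newell: +60 → 60 ≥ 50
Round 2 — Newell overflows.
  Eston: +20 → 20 < 100
  Marsh: +10 → 10 < 100
No further overflows.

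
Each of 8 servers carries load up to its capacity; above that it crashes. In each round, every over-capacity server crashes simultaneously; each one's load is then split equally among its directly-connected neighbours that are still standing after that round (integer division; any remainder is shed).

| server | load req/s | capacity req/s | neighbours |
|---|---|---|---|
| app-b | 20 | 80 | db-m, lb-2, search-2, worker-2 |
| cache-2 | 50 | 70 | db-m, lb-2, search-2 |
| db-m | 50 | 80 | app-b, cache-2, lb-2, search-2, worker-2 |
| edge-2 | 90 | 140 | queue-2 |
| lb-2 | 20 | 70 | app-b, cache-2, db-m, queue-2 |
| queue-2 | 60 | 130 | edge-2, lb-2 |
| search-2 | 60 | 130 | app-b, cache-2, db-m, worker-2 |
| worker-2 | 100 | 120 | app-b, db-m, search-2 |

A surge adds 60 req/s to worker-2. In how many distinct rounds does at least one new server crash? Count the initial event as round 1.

Round 1 — worker-2 at 160 > 120. worker-2 crashes.
  worker-2 sheds 160 req/s to app-b, db-m, search-2: 53 each (1 lost).
    app-b: 20+53 = 73 ≤ 80
    db-m: 50+53 = 103 > 80
    search-2: 60+53 = 113 ≤ 130
Round 2 — db-m crashes.
  db-m sheds 103 req/s to app-b, cache-2, lb-2, search-2: 25 each (3 lost).
    app-b: 73+25 = 98 > 80
    cache-2: 50+25 = 75 > 70
    lb-2: 20+25 = 45 ≤ 70
    search-2: 113+25 = 138 > 130
Round 3 — app-b, cache-2, search-2 crash.
  app-b sheds 98 req/s to lb-2: 98 each.
    lb-2: 45+98 = 143 > 70
  cache-2 sheds 75 req/s to lb-2: 75 each.
    lb-2: 143+75 = 218 > 70
  search-2 sheds 138 req/s: no online neighbours, lost.
Round 4 — lb-2 crashes.
  lb-2 sheds 218 req/s to queue-2: 218 each.
    queue-2: 60+218 = 278 > 130
Round 5 — queue-2 crashes.
  queue-2 sheds 278 req/s to edge-2: 278 each.
    edge-2: 90+278 = 368 > 140
Round 6 — edge-2 crashes.
  edge-2 sheds 368 req/s: no online neighbours, lost.
No further crashes.

6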